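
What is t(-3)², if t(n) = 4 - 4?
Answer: 0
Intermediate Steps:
t(n) = 0
t(-3)² = 0² = 0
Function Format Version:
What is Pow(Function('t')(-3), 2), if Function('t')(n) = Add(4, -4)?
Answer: 0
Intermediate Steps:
Function('t')(n) = 0
Pow(Function('t')(-3), 2) = Pow(0, 2) = 0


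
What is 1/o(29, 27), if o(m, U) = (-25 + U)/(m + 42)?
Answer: 71/2 ≈ 35.500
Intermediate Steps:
o(m, U) = (-25 + U)/(42 + m)
1/o(29, 27) = 1/((-25 + 27)/(42 + 29)) = 1/(2/71) = 71/2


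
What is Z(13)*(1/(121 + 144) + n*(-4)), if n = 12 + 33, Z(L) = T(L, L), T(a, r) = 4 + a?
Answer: -810883/265 ≈ -3059.9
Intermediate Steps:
Z(L) = 4 + L
n = 45
Z(13)*(1/(121 + 144) + n*(-4)) = (4 + 13)*(1/(121 + 144) + 45*(-4)) = 17*(1/265 - 180) = 17*(-47699/265) = -810883/265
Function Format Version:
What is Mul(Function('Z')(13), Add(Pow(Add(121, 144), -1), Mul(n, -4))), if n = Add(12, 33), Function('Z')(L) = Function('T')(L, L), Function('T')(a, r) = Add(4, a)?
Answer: Rational(-810883, 265) ≈ -3059.9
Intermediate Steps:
Function('Z')(L) = Add(4, L)
n = 45
Mul(Function('Z')(13), Add(Pow(Add(121, 144), -1), Mul(n, -4))) = Mul(Add(4, 13), Add(Pow(Add(121, 144), -1), Mul(45, -4))) = Mul(17, Add(Pow(265, -1), -180)) = Mul(17, Add(Rational(1, 265), -180)) = Mul(17, Rational(-47699, 265)) = Rational(-810883, 265)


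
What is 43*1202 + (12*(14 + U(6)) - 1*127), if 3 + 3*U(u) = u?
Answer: 51739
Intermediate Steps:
U(u) = -1 + u/3
43*1202 + (12*(14 + U(6)) - 1*127) = 43*1202 + (12*(14 + (-1 + (⅓)*6)) - 1*127) = 51686 + (12*(14 + (-1 + 2)) - 127) = 51686 + (12*(14 + 1) - 127) = 51686 + (12*15 - 127) = 51686 + (180 - 127) = 51686 + 53 = 51739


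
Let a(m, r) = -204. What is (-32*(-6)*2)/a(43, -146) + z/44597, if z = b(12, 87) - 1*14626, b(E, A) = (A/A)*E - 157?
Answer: -1678211/758149 ≈ -2.2136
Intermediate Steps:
b(E, A) = -157 + E (b(E, A) = 1*E - 157 = E - 157 = -157 + E)
z = -14771 (z = (-157 + 12) - 1*14626 = -145 - 14626 = -14771)
(-32*(-6)*2)/a(43, -146) + z/44597 = (-32*(-6)*2)/(-204) - 14771/44597 = (192*2)*(-1/204) - 14771*1/44597 = 384*(-1/204) - 14771/44597 = -32/17 - 14771/44597 = -1678211/758149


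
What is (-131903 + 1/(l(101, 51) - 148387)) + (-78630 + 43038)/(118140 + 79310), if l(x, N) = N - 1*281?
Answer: -1935311599094332/14672213325 ≈ -1.3190e+5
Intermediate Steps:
l(x, N) = -281 + N (l(x, N) = N - 281 = -281 + N)
(-131903 + 1/(l(101, 51) - 148387)) + (-78630 + 43038)/(118140 + 79310) = (-131903 + 1/((-281 + 51) - 148387)) + (-78630 + 43038)/(118140 + 79310) = (-131903 + 1/(-230 - 148387)) - 35592/197450 = (-131903 + 1/(-148617)) - 35592*1/197450 = (-131903 - 1/148617) - 17796/98725 = -19603028152/148617 - 17796/98725 = -1935311599094332/14672213325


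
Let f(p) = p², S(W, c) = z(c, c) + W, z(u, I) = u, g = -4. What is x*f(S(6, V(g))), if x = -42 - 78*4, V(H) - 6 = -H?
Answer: -90624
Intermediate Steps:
V(H) = 6 - H
S(W, c) = W + c (S(W, c) = c + W = W + c)
x = -354 (x = -42 - 312 = -354)
x*f(S(6, V(g))) = -354*(6 + (6 - 1*(-4)))² = -354*(6 + (6 + 4))² = -354*(6 + 10)² = -354*16² = -354*256 = -90624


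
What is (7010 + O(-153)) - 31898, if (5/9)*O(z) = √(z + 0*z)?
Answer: -24888 + 27*I*√17/5 ≈ -24888.0 + 22.265*I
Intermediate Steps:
O(z) = 9*√z/5 (O(z) = 9*√(z + 0*z)/5 = 9*√(z + 0)/5 = 9*√z/5)
(7010 + O(-153)) - 31898 = (7010 + 9*√(-153)/5) - 31898 = (7010 + 9*(3*I*√17)/5) - 31898 = (7010 + 27*I*√17/5) - 31898 = -24888 + 27*I*√17/5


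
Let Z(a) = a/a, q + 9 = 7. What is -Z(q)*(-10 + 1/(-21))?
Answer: 211/21 ≈ 10.048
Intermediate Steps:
q = -2 (q = -9 + 7 = -2)
Z(a) = 1
-Z(q)*(-10 + 1/(-21)) = -(-10 + 1/(-21)) = -(-10 - 1/21) = -(-211)/21 = -1*(-211/21) = 211/21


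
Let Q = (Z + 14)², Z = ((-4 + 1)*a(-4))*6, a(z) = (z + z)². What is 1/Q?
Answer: 1/1295044 ≈ 7.7217e-7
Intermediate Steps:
a(z) = 4*z² (a(z) = (2*z)² = 4*z²)
Z = -1152 (Z = ((-4 + 1)*(4*(-4)²))*6 = -12*16*6 = -3*64*6 = -192*6 = -1152)
Q = 1295044 (Q = (-1152 + 14)² = (-1138)² = 1295044)
1/Q = 1/1295044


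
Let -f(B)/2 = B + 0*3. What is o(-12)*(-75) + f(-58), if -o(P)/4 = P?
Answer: -3484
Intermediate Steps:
f(B) = -2*B (f(B) = -2*(B + 0*3) = -2*(B + 0) = -2*B)
o(P) = -4*P
o(-12)*(-75) + f(-58) = -4*(-12)*(-75) - 2*(-58) = 48*(-75) + 116 = -3600 + 116 = -3484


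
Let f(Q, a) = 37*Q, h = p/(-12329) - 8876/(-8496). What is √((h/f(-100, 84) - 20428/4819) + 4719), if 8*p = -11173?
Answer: √1142086952150731358473761992090/15563947623960 ≈ 68.664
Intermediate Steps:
p = -11173/8 (p = (⅛)*(-11173) = -11173/8 ≈ -1396.6)
h = 60648965/52373592 (h = -11173/8/(-12329) - 8876/(-8496) = -11173/8*(-1/12329) - 8876*(-1/8496) = 11173/98632 + 2219/2124 = 60648965/52373592 ≈ 1.1580)
√((h/f(-100, 84) - 20428/4819) + 4719) = √((60648965/(52373592*((37*(-100)))) - 20428/4819) + 4719) = √(((60648965/52373592)/(-3700) - 20428*1/4819) + 4719) = √(((60648965/52373592)*(-1/3700) - 20428/4819) + 4719) = √((-12129793/38756458080 - 20428/4819) + 4719) = √(-791775379130707/186767371487520 + 4719) = √(880563450670476173/186767371487520) = √1142086952150731358473761992090/15563947623960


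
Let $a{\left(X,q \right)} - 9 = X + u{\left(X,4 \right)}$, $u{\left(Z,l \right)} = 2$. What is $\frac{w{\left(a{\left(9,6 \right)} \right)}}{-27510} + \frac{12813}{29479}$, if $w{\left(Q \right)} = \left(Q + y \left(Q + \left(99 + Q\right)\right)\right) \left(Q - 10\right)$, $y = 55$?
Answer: $- \frac{9081332}{3861749} \approx -2.3516$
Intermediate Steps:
$a{\left(X,q \right)} = 11 + X$ ($a{\left(X,q \right)} = 9 + \left(X + 2\right) = 9 + \left(2 + X\right) = 11 + X$)
$w{\left(Q \right)} = \left(-10 + Q\right) \left(5445 + 111 Q\right)$ ($w{\left(Q \right)} = \left(Q + 55 \left(Q + \left(99 + Q\right)\right)\right) \left(Q - 10\right) = \left(Q + 55 \left(99 + 2 Q\right)\right) \left(-10 + Q\right) = \left(Q + \left(5445 + 110 Q\right)\right) \left(-10 + Q\right) = \left(5445 + 111 Q\right) \left(-10 + Q\right) = \left(-10 + Q\right) \left(5445 + 111 Q\right)$)
$\frac{w{\left(a{\left(9,6 \right)} \right)}}{-27510} + \frac{12813}{29479} = \frac{-54450 + 111 \left(11 + 9\right)^{2} + 4335 \left(11 + 9\right)}{-27510} + \frac{12813}{29479} = \left(-54450 + 111 \cdot 20^{2} + 4335 \cdot 20\right) \left(- \frac{1}{27510}\right) + 12813 \cdot \frac{1}{29479} = \left(-54450 + 111 \cdot 400 + 86700\right) \left(- \frac{1}{27510}\right) + \frac{12813}{29479} = \left(-54450 + 44400 + 86700\right) \left(- \frac{1}{27510}\right) + \frac{12813}{29479} = 76650 \left(- \frac{1}{27510}\right) + \frac{12813}{29479} = - \frac{365}{131} + \frac{12813}{29479} = - \frac{9081332}{3861749}$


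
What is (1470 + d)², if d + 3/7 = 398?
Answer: 170903329/49 ≈ 3.4878e+6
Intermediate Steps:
d = 2783/7 (d = -3/7 + 398 = 2783/7 ≈ 397.57)
(1470 + d)² = (1470 + 2783/7)² = (13073/7)² = 170903329/49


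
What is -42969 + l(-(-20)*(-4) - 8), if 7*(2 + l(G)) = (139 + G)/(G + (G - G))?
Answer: -26470187/616 ≈ -42971.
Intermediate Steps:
l(G) = -2 + (139 + G)/(7*G) (l(G) = -2 + ((139 + G)/(G + (G - G)))/7 = -2 + ((139 + G)/(G + 0))/7 = -2 + ((139 + G)/G)/7 = -2 + (139 + G)/(7*G))
-42969 + l(-(-20)*(-4) - 8) = -42969 + (139 - 13*(-(-20)*(-4) - 8))/(7*(-(-20)*(-4) - 8)) = -42969 + (139 - 13*(-10*8 - 8))/(7*(-10*8 - 8)) = -42969 + (139 - 13*(-80 - 8))/(7*(-80 - 8)) = -42969 + (⅐)*(139 - 13*(-88))/(-88) = -42969 + (⅐)*(-1/88)*(139 + 1144) = -42969 + (⅐)*(-1/88)*1283 = -42969 - 1283/616 = -26470187/616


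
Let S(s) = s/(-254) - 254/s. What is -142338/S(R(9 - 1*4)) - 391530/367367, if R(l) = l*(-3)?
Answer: -199251330258990/23783706947 ≈ -8377.6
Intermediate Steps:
R(l) = -3*l
S(s) = -254/s - s/254 (S(s) = s*(-1/254) - 254/s = -s/254 - 254/s = -254/s - s/254)
-142338/S(R(9 - 1*4)) - 391530/367367 = -142338/(-254*(-1/(3*(9 - 1*4))) - (-3)*(9 - 1*4)/254) - 391530/367367 = -142338/(-254*(-1/(3*(9 - 4))) - (-3)*(9 - 4)/254) - 391530*1/367367 = -142338/(-254/((-3*5)) - (-3)*5/254) - 391530/367367 = -142338/(-254/(-15) - 1/254*(-15)) - 391530/367367 = -142338/(-254*(-1/15) + 15/254) - 391530/367367 = -142338/(254/15 + 15/254) - 391530/367367 = -142338/64741/3810 - 391530/367367 = -142338*3810/64741 - 391530/367367 = -542307780/64741 - 391530/367367 = -199251330258990/23783706947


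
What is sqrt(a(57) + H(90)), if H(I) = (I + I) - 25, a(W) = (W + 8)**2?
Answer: 2*sqrt(1095) ≈ 66.182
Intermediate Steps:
a(W) = (8 + W)**2
H(I) = -25 + 2*I (H(I) = 2*I - 25 = -25 + 2*I)
sqrt(a(57) + H(90)) = sqrt((8 + 57)**2 + (-25 + 2*90)) = sqrt(65**2 + (-25 + 180)) = sqrt(4225 + 155) = sqrt(4380) = 2*sqrt(1095)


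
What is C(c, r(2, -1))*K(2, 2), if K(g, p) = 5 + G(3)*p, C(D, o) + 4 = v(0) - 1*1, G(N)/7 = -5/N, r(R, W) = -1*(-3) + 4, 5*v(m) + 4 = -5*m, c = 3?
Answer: 319/3 ≈ 106.33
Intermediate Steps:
v(m) = -4/5 - m (v(m) = -4/5 + (-5*m)/5 = -4/5 - m)
r(R, W) = 7 (r(R, W) = 3 + 4 = 7)
G(N) = -35/N (G(N) = 7*(-5/N) = -35/N)
C(D, o) = -29/5 (C(D, o) = -4 + ((-4/5 - 1*0) - 1*1) = -4 + ((-4/5 + 0) - 1) = -4 + (-4/5 - 1) = -4 - 9/5 = -29/5)
K(g, p) = 5 - 35*p/3 (K(g, p) = 5 + (-35/3)*p = 5 + (-35*1/3)*p = 5 - 35*p/3)
C(c, r(2, -1))*K(2, 2) = -29*(5 - 35/3*2)/5 = -29*(5 - 70/3)/5 = -29/5*(-55/3) = 319/3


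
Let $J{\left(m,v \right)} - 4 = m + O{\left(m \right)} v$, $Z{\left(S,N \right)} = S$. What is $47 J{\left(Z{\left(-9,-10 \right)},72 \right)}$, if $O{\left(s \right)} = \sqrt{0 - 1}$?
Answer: $-235 + 3384 i \approx -235.0 + 3384.0 i$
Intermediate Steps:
$O{\left(s \right)} = i$ ($O{\left(s \right)} = \sqrt{-1} = i$)
$J{\left(m,v \right)} = 4 + m + i v$ ($J{\left(m,v \right)} = 4 + \left(m + i v\right) = 4 + m + i v$)
$47 J{\left(Z{\left(-9,-10 \right)},72 \right)} = 47 \left(4 - 9 + i 72\right) = 47 \left(4 - 9 + 72 i\right) = 47 \left(-5 + 72 i\right) = -235 + 3384 i$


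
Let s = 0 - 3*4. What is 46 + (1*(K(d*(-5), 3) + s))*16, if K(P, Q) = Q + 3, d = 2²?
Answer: -50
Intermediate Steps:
d = 4
s = -12 (s = 0 - 12 = -12)
K(P, Q) = 3 + Q
46 + (1*(K(d*(-5), 3) + s))*16 = 46 + (1*((3 + 3) - 12))*16 = 46 + (1*(6 - 12))*16 = 46 + (1*(-6))*16 = 46 - 6*16 = 46 - 96 = -50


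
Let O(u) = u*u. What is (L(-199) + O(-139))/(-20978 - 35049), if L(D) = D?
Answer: -19122/56027 ≈ -0.34130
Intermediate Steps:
O(u) = u**2
(L(-199) + O(-139))/(-20978 - 35049) = (-199 + (-139)**2)/(-20978 - 35049) = (-199 + 19321)/(-56027) = 19122*(-1/56027) = -19122/56027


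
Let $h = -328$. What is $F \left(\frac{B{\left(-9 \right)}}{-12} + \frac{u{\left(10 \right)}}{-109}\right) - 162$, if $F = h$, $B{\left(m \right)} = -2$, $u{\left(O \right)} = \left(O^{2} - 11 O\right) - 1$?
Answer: $- \frac{81674}{327} \approx -249.77$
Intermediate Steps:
$u{\left(O \right)} = -1 + O^{2} - 11 O$
$F = -328$
$F \left(\frac{B{\left(-9 \right)}}{-12} + \frac{u{\left(10 \right)}}{-109}\right) - 162 = - 328 \left(- \frac{2}{-12} + \frac{-1 + 10^{2} - 110}{-109}\right) - 162 = - 328 \left(\left(-2\right) \left(- \frac{1}{12}\right) + \left(-1 + 100 - 110\right) \left(- \frac{1}{109}\right)\right) - 162 = - 328 \left(\frac{1}{6} - - \frac{11}{109}\right) - 162 = - 328 \left(\frac{1}{6} + \frac{11}{109}\right) - 162 = \left(-328\right) \frac{175}{654} - 162 = - \frac{28700}{327} - 162 = - \frac{81674}{327}$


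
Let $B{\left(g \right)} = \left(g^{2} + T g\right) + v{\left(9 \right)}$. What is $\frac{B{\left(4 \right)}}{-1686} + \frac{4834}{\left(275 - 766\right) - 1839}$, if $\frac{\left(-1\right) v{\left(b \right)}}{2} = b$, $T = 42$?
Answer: $- \frac{2134226}{982095} \approx -2.1731$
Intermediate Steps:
$v{\left(b \right)} = - 2 b$
$B{\left(g \right)} = -18 + g^{2} + 42 g$ ($B{\left(g \right)} = \left(g^{2} + 42 g\right) - 18 = -18 + g^{2} + 42 g$)
$\frac{B{\left(4 \right)}}{-1686} + \frac{4834}{\left(275 - 766\right) - 1839} = \frac{-18 + 4^{2} + 42 \cdot 4}{-1686} + \frac{4834}{\left(275 - 766\right) - 1839} = \left(-18 + 16 + 168\right) \left(- \frac{1}{1686}\right) + \frac{4834}{-491 - 1839} = 166 \left(- \frac{1}{1686}\right) + \frac{4834}{-2330} = - \frac{83}{843} + 4834 \left(- \frac{1}{2330}\right) = - \frac{83}{843} - \frac{2417}{1165} = - \frac{2134226}{982095}$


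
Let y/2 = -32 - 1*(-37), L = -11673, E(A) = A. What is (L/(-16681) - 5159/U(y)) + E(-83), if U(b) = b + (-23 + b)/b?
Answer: -980010740/1451247 ≈ -675.29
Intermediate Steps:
y = 10 (y = 2*(-32 - 1*(-37)) = 2*(-32 + 37) = 2*5 = 10)
U(b) = b + (-23 + b)/b
(L/(-16681) - 5159/U(y)) + E(-83) = (-11673/(-16681) - 5159/(1 + 10 - 23/10)) - 83 = (-11673*(-1/16681) - 5159/(1 + 10 - 23*1/10)) - 83 = (11673/16681 - 5159/(1 + 10 - 23/10)) - 83 = (11673/16681 - 5159/87/10) - 83 = (11673/16681 - 5159*10/87) - 83 = (11673/16681 - 51590/87) - 83 = -859557239/1451247 - 83 = -980010740/1451247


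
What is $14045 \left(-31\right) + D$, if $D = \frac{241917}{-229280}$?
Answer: $- \frac{99827607517}{229280} \approx -4.354 \cdot 10^{5}$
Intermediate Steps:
$D = - \frac{241917}{229280}$ ($D = 241917 \left(- \frac{1}{229280}\right) = - \frac{241917}{229280} \approx -1.0551$)
$14045 \left(-31\right) + D = 14045 \left(-31\right) - \frac{241917}{229280} = -435395 - \frac{241917}{229280} = - \frac{99827607517}{229280}$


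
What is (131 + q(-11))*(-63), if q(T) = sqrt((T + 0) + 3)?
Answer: -8253 - 126*I*sqrt(2) ≈ -8253.0 - 178.19*I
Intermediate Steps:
q(T) = sqrt(3 + T) (q(T) = sqrt(T + 3) = sqrt(3 + T))
(131 + q(-11))*(-63) = (131 + sqrt(3 - 11))*(-63) = (131 + sqrt(-8))*(-63) = (131 + 2*I*sqrt(2))*(-63) = -8253 - 126*I*sqrt(2)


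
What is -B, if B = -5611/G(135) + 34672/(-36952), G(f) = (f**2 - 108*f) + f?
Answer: 42299729/17459820 ≈ 2.4227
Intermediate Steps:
G(f) = f**2 - 107*f
B = -42299729/17459820 (B = -5611*1/(135*(-107 + 135)) + 34672/(-36952) = -5611/(135*28) + 34672*(-1/36952) = -5611/3780 - 4334/4619 = -42299729/17459820 ≈ -2.4227)
-B = -1*(-42299729/17459820) = 42299729/17459820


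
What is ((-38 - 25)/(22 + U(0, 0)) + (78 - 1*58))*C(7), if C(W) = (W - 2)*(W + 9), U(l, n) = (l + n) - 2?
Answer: 1348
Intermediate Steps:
U(l, n) = -2 + l + n
C(W) = (-2 + W)*(9 + W)
((-38 - 25)/(22 + U(0, 0)) + (78 - 1*58))*C(7) = ((-38 - 25)/(22 + (-2 + 0 + 0)) + (78 - 1*58))*(-18 + 7² + 7*7) = (-63/(22 - 2) + (78 - 58))*(-18 + 49 + 49) = (-63/20 + 20)*80 = (337/20)*80 = 1348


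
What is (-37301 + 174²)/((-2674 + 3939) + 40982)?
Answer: -7025/42247 ≈ -0.16628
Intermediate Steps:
(-37301 + 174²)/((-2674 + 3939) + 40982) = (-37301 + 30276)/(1265 + 40982) = -7025/42247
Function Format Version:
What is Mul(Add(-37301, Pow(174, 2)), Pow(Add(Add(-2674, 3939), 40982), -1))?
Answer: Rational(-7025, 42247) ≈ -0.16628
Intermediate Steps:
Mul(Add(-37301, Pow(174, 2)), Pow(Add(Add(-2674, 3939), 40982), -1)) = Mul(Add(-37301, 30276), Pow(Add(1265, 40982), -1)) = Mul(-7025, Pow(42247, -1)) = Mul(-7025, Rational(1, 42247)) = Rational(-7025, 42247)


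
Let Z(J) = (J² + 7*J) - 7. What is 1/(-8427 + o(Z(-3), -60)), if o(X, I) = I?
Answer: -1/8487 ≈ -0.00011783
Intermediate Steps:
Z(J) = -7 + J² + 7*J
1/(-8427 + o(Z(-3), -60)) = 1/(-8427 - 60) = 1/(-8487) = -1/8487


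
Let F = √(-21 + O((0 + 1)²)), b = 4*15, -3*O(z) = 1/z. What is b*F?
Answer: 160*I*√3 ≈ 277.13*I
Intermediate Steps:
O(z) = -1/(3*z)
b = 60
F = 8*I*√3/3 (F = √(-21 - 1/(3*(0 + 1)²)) = √(-21 - 1/(3*(1²))) = √(-21 - ⅓/1) = √(-21 - ⅓*1) = √(-21 - ⅓) = √(-64/3) = 8*I*√3/3 ≈ 4.6188*I)
b*F = 60*(8*I*√3/3) = 160*I*√3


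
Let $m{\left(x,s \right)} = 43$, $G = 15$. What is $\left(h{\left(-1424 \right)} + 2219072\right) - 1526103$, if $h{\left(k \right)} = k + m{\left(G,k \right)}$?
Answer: $691588$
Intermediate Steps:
$h{\left(k \right)} = 43 + k$ ($h{\left(k \right)} = k + 43 = 43 + k$)
$\left(h{\left(-1424 \right)} + 2219072\right) - 1526103 = \left(\left(43 - 1424\right) + 2219072\right) - 1526103 = \left(-1381 + 2219072\right) - 1526103 = 2217691 - 1526103 = 691588$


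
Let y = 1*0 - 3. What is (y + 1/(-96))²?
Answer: 83521/9216 ≈ 9.0626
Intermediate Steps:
y = -3 (y = 0 - 3 = -3)
(y + 1/(-96))² = (-3 + 1/(-96))² = (-3 - 1/96)² = (-289/96)² = 83521/9216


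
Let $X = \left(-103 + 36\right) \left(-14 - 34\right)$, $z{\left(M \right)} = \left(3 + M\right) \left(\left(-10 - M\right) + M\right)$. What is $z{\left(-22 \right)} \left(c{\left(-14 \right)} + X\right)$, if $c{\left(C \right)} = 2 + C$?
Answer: $608760$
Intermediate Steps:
$z{\left(M \right)} = -30 - 10 M$ ($z{\left(M \right)} = \left(3 + M\right) \left(-10\right) = -30 - 10 M$)
$X = 3216$ ($X = \left(-67\right) \left(-48\right) = 3216$)
$z{\left(-22 \right)} \left(c{\left(-14 \right)} + X\right) = \left(-30 - -220\right) \left(\left(2 - 14\right) + 3216\right) = \left(-30 + 220\right) \left(-12 + 3216\right) = 190 \cdot 3204 = 608760$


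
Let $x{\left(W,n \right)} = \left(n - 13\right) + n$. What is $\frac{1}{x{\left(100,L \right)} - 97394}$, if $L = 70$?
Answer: $- \frac{1}{97267} \approx -1.0281 \cdot 10^{-5}$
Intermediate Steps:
$x{\left(W,n \right)} = -13 + 2 n$ ($x{\left(W,n \right)} = \left(-13 + n\right) + n = -13 + 2 n$)
$\frac{1}{x{\left(100,L \right)} - 97394} = \frac{1}{\left(-13 + 2 \cdot 70\right) - 97394} = \frac{1}{\left(-13 + 140\right) - 97394} = \frac{1}{127 - 97394} = \frac{1}{-97267} = - \frac{1}{97267}$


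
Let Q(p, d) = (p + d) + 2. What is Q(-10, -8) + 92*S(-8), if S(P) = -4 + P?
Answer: -1120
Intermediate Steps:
Q(p, d) = 2 + d + p (Q(p, d) = (d + p) + 2 = 2 + d + p)
Q(-10, -8) + 92*S(-8) = (2 - 8 - 10) + 92*(-4 - 8) = -16 + 92*(-12) = -16 - 1104 = -1120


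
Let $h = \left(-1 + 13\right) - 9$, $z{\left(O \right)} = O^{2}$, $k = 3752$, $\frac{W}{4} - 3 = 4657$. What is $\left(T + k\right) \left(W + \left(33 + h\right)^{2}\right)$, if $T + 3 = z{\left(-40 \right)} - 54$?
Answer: $105561120$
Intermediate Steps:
$W = 18640$ ($W = 12 + 4 \cdot 4657 = 12 + 18628 = 18640$)
$h = 3$ ($h = 12 - 9 = 3$)
$T = 1543$ ($T = -3 + \left(\left(-40\right)^{2} - 54\right) = -3 + \left(1600 - 54\right) = -3 + 1546 = 1543$)
$\left(T + k\right) \left(W + \left(33 + h\right)^{2}\right) = \left(1543 + 3752\right) \left(18640 + \left(33 + 3\right)^{2}\right) = 5295 \left(18640 + 36^{2}\right) = 5295 \left(18640 + 1296\right) = 5295 \cdot 19936 = 105561120$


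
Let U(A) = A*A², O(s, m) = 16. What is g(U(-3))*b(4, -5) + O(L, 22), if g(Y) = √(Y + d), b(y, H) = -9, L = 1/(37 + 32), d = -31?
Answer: 16 - 9*I*√58 ≈ 16.0 - 68.542*I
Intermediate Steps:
L = 1/69 ≈ 0.014493
U(A) = A³
g(Y) = √(-31 + Y) (g(Y) = √(Y - 31) = √(-31 + Y))
g(U(-3))*b(4, -5) + O(L, 22) = √(-31 + (-3)³)*(-9) + 16 = √(-31 - 27)*(-9) + 16 = √(-58)*(-9) + 16 = (I*√58)*(-9) + 16 = -9*I*√58 + 16 = 16 - 9*I*√58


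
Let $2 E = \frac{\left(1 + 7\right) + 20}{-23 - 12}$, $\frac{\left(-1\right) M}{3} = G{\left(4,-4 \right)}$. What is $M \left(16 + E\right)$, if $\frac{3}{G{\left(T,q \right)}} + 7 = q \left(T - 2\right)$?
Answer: $\frac{234}{25} \approx 9.36$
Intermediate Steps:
$G{\left(T,q \right)} = \frac{3}{-7 + q \left(-2 + T\right)}$ ($G{\left(T,q \right)} = \frac{3}{-7 + q \left(T - 2\right)} = \frac{3}{-7 + q \left(-2 + T\right)}$)
$M = \frac{3}{5}$ ($M = - 3 \frac{3}{-7 - -8 + 4 \left(-4\right)} = - 3 \frac{3}{-7 + 8 - 16} = - 3 \frac{3}{-15} = - 3 \cdot 3 \left(- \frac{1}{15}\right) = \left(-3\right) \left(- \frac{1}{5}\right) = \frac{3}{5} \approx 0.6$)
$E = - \frac{2}{5}$ ($E = \frac{\left(\left(1 + 7\right) + 20\right) \frac{1}{-23 - 12}}{2} = \frac{\left(8 + 20\right) \frac{1}{-35}}{2} = \frac{28 \left(- \frac{1}{35}\right)}{2} = \frac{1}{2} \left(- \frac{4}{5}\right) = - \frac{2}{5} \approx -0.4$)
$M \left(16 + E\right) = \frac{3 \left(16 - \frac{2}{5}\right)}{5} = \frac{3}{5} \cdot \frac{78}{5} = \frac{234}{25}$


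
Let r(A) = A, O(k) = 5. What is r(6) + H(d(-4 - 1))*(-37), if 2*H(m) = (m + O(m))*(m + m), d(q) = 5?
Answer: -1844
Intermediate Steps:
H(m) = m*(5 + m) (H(m) = ((m + 5)*(m + m))/2 = ((5 + m)*(2*m))/2 = (2*m*(5 + m))/2 = m*(5 + m))
r(6) + H(d(-4 - 1))*(-37) = 6 + (5*(5 + 5))*(-37) = 6 + (5*10)*(-37) = 6 + 50*(-37) = 6 - 1850 = -1844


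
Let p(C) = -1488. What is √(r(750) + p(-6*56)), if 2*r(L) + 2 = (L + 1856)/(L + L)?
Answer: I*√33482955/150 ≈ 38.576*I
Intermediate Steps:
r(L) = -1 + (1856 + L)/(4*L) (r(L) = -1 + ((L + 1856)/(L + L))/2 = -1 + ((1856 + L)/((2*L)))/2 = -1 + ((1856 + L)*(1/(2*L)))/2 = -1 + ((1856 + L)/(2*L))/2 = -1 + (1856 + L)/(4*L))
√(r(750) + p(-6*56)) = √((-¾ + 464/750) - 1488) = √((-¾ + 464*(1/750)) - 1488) = √((-¾ + 232/375) - 1488) = √(-197/1500 - 1488) = √(-2232197/1500) = I*√33482955/150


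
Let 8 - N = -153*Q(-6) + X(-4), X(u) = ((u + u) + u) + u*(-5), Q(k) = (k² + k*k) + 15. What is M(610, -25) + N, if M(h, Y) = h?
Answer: 13921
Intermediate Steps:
Q(k) = 15 + 2*k² (Q(k) = (k² + k²) + 15 = 2*k² + 15 = 15 + 2*k²)
X(u) = -2*u (X(u) = (2*u + u) - 5*u = 3*u - 5*u = -2*u)
N = 13311 (N = 8 - (-153*(15 + 2*(-6)²) - 2*(-4)) = 8 - (-153*(15 + 2*36) + 8) = 8 - (-153*(15 + 72) + 8) = 8 - (-153*87 + 8) = 8 - (-13311 + 8) = 8 - 1*(-13303) = 8 + 13303 = 13311)
M(610, -25) + N = 610 + 13311 = 13921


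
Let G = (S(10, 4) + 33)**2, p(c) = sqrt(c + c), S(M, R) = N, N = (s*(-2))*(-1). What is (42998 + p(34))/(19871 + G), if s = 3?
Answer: 21499/10696 + sqrt(17)/10696 ≈ 2.0104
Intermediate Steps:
N = 6 (N = (3*(-2))*(-1) = -6*(-1) = 6)
S(M, R) = 6
p(c) = sqrt(2)*sqrt(c) (p(c) = sqrt(2*c) = sqrt(2)*sqrt(c))
G = 1521 (G = (6 + 33)**2 = 39**2 = 1521)
(42998 + p(34))/(19871 + G) = (42998 + sqrt(2)*sqrt(34))/(19871 + 1521) = (42998 + 2*sqrt(17))/21392 = (42998 + 2*sqrt(17))*(1/21392) = 21499/10696 + sqrt(17)/10696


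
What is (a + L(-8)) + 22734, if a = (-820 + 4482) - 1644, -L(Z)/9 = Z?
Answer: 24824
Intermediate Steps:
L(Z) = -9*Z
a = 2018 (a = 3662 - 1644 = 2018)
(a + L(-8)) + 22734 = (2018 - 9*(-8)) + 22734 = (2018 + 72) + 22734 = 2090 + 22734 = 24824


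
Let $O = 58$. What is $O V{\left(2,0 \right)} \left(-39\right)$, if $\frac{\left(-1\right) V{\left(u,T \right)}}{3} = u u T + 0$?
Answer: $0$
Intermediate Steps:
$V{\left(u,T \right)} = - 3 T u^{2}$ ($V{\left(u,T \right)} = - 3 \left(u u T + 0\right) = - 3 \left(u^{2} T + 0\right) = - 3 \left(T u^{2} + 0\right) = - 3 T u^{2}$)
$O V{\left(2,0 \right)} \left(-39\right) = 58 \left(\left(-3\right) 0 \cdot 2^{2}\right) \left(-39\right) = 58 \left(\left(-3\right) 0 \cdot 4\right) \left(-39\right) = 58 \cdot 0 \left(-39\right) = 0 \left(-39\right) = 0$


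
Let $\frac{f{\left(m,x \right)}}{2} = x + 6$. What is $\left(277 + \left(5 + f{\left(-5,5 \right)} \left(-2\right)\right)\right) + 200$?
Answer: $438$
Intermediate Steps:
$f{\left(m,x \right)} = 12 + 2 x$ ($f{\left(m,x \right)} = 2 \left(x + 6\right) = 2 \left(6 + x\right) = 12 + 2 x$)
$\left(277 + \left(5 + f{\left(-5,5 \right)} \left(-2\right)\right)\right) + 200 = \left(277 + \left(5 + \left(12 + 2 \cdot 5\right) \left(-2\right)\right)\right) + 200 = \left(277 + \left(5 + \left(12 + 10\right) \left(-2\right)\right)\right) + 200 = \left(277 + \left(5 + 22 \left(-2\right)\right)\right) + 200 = \left(277 + \left(5 - 44\right)\right) + 200 = \left(277 - 39\right) + 200 = 238 + 200 = 438$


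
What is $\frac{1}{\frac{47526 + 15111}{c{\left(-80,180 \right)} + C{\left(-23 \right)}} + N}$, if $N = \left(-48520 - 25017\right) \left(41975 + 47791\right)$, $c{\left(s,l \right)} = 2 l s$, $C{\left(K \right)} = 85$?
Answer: $- \frac{28715}{189551228113167} \approx -1.5149 \cdot 10^{-10}$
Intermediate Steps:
$c{\left(s,l \right)} = 2 l s$
$N = -6601122342$ ($N = \left(-73537\right) 89766 = -6601122342$)
$\frac{1}{\frac{47526 + 15111}{c{\left(-80,180 \right)} + C{\left(-23 \right)}} + N} = \frac{1}{\frac{47526 + 15111}{2 \cdot 180 \left(-80\right) + 85} - 6601122342} = \frac{1}{\frac{62637}{-28800 + 85} - 6601122342} = \frac{1}{\frac{62637}{-28715} - 6601122342} = \frac{1}{62637 \left(- \frac{1}{28715}\right) - 6601122342} = \frac{1}{- \frac{62637}{28715} - 6601122342} = \frac{1}{- \frac{189551228113167}{28715}} = - \frac{28715}{189551228113167}$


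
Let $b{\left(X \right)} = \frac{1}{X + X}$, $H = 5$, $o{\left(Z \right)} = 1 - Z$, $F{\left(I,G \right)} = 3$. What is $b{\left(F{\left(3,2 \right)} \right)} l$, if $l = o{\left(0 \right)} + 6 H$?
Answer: $\frac{31}{6} \approx 5.1667$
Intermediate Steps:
$b{\left(X \right)} = \frac{1}{2 X}$
$l = 31$ ($l = \left(1 - 0\right) + 6 \cdot 5 = \left(1 + 0\right) + 30 = 1 + 30 = 31$)
$b{\left(F{\left(3,2 \right)} \right)} l = \frac{1}{2 \cdot 3} \cdot 31 = \frac{1}{2} \cdot \frac{1}{3} \cdot 31 = \frac{1}{6} \cdot 31 = \frac{31}{6}$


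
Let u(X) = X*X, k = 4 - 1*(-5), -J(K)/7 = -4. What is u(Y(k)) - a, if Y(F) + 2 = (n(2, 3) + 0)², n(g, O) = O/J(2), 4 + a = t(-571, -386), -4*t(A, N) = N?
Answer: -54425199/614656 ≈ -88.546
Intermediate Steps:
t(A, N) = -N/4
J(K) = 28 (J(K) = -7*(-4) = 28)
k = 9 (k = 4 + 5 = 9)
a = 185/2 (a = -4 - ¼*(-386) = -4 + 193/2 = 185/2 ≈ 92.500)
n(g, O) = O/28
Y(F) = -1559/784 (Y(F) = -2 + ((1/28)*3 + 0)² = -2 + (3/28 + 0)² = -2 + (3/28)² = -2 + 9/784 = -1559/784)
u(X) = X²
u(Y(k)) - a = (-1559/784)² - 1*185/2 = 2430481/614656 - 185/2 = -54425199/614656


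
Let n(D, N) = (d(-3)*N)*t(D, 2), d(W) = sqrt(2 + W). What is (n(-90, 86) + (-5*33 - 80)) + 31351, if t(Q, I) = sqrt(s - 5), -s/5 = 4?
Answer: 30676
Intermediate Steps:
s = -20 (s = -5*4 = -20)
t(Q, I) = 5*I (t(Q, I) = sqrt(-20 - 5) = sqrt(-25) = 5*I)
n(D, N) = -5*N (n(D, N) = (sqrt(2 - 3)*N)*(5*I) = (sqrt(-1)*N)*(5*I) = (I*N)*(5*I) = -5*N)
(n(-90, 86) + (-5*33 - 80)) + 31351 = (-5*86 + (-5*33 - 80)) + 31351 = (-430 + (-165 - 80)) + 31351 = (-430 - 245) + 31351 = -675 + 31351 = 30676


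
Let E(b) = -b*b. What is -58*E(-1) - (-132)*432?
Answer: 57082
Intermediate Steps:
E(b) = -b**2
-58*E(-1) - (-132)*432 = -(-58)*(-1)**2 - (-132)*432 = -(-58) - 132*(-432) = -58*(-1) + 57024 = 58 + 57024 = 57082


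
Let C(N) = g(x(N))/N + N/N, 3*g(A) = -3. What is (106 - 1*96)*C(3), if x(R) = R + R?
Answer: 20/3 ≈ 6.6667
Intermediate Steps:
x(R) = 2*R
g(A) = -1 (g(A) = (⅓)*(-3) = -1)
C(N) = 1 - 1/N (C(N) = -1/N + N/N = -1/N + 1 = 1 - 1/N)
(106 - 1*96)*C(3) = (106 - 1*96)*((-1 + 3)/3) = (106 - 96)*((⅓)*2) = 10*(⅔) = 20/3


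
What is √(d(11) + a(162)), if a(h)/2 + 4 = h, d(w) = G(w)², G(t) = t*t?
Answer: √14957 ≈ 122.30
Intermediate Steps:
G(t) = t²
d(w) = w⁴ (d(w) = (w²)² = w⁴)
a(h) = -8 + 2*h
√(d(11) + a(162)) = √(11⁴ + (-8 + 2*162)) = √(14641 + (-8 + 324)) = √(14641 + 316) = √14957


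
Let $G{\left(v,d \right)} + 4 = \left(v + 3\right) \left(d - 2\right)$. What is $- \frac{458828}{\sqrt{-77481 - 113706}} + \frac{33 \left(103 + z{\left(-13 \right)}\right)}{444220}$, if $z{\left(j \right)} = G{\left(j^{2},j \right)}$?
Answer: $- \frac{81873}{444220} + \frac{458828 i \sqrt{21243}}{63729} \approx -0.18431 + 1049.4 i$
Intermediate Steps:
$G{\left(v,d \right)} = -4 + \left(-2 + d\right) \left(3 + v\right)$ ($G{\left(v,d \right)} = -4 + \left(v + 3\right) \left(d - 2\right) = -4 + \left(3 + v\right) \left(-2 + d\right) = -4 + \left(-2 + d\right) \left(3 + v\right)$)
$z{\left(j \right)} = -10 + j^{3} - 2 j^{2} + 3 j$ ($z{\left(j \right)} = -10 - 2 j^{2} + 3 j + j j^{2} = -10 - 2 j^{2} + 3 j + j^{3} = -10 + j^{3} - 2 j^{2} + 3 j$)
$- \frac{458828}{\sqrt{-77481 - 113706}} + \frac{33 \left(103 + z{\left(-13 \right)}\right)}{444220} = - \frac{458828}{\sqrt{-77481 - 113706}} + \frac{33 \left(103 + \left(-10 + \left(-13\right)^{3} - 2 \left(-13\right)^{2} + 3 \left(-13\right)\right)\right)}{444220} = - \frac{458828}{\sqrt{-191187}} + 33 \left(103 - 2584\right) \frac{1}{444220} = - \frac{458828}{3 i \sqrt{21243}} + 33 \left(103 - 2584\right) \frac{1}{444220} = - 458828 \left(- \frac{i \sqrt{21243}}{63729}\right) + 33 \left(103 - 2584\right) \frac{1}{444220} = \frac{458828 i \sqrt{21243}}{63729} + 33 \left(-2481\right) \frac{1}{444220} = \frac{458828 i \sqrt{21243}}{63729} - \frac{81873}{444220} = - \frac{81873}{444220} + \frac{458828 i \sqrt{21243}}{63729}$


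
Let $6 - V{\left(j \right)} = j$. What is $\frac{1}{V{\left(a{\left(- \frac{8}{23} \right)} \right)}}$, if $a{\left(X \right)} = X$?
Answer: $\frac{23}{146} \approx 0.15753$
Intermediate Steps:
$V{\left(j \right)} = 6 - j$
$\frac{1}{V{\left(a{\left(- \frac{8}{23} \right)} \right)}} = \frac{1}{6 - - \frac{8}{23}} = \frac{1}{6 + \frac{8}{23}} = \frac{1}{\frac{146}{23}} = \frac{23}{146}$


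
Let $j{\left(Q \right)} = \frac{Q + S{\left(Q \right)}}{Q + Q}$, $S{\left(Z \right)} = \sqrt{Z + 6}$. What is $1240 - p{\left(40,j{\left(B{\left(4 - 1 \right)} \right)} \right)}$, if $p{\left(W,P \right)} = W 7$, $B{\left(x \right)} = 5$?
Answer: $960$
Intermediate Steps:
$S{\left(Z \right)} = \sqrt{6 + Z}$
$j{\left(Q \right)} = \frac{Q + \sqrt{6 + Q}}{2 Q}$ ($j{\left(Q \right)} = \frac{Q + \sqrt{6 + Q}}{Q + Q} = \frac{Q + \sqrt{6 + Q}}{2 Q}$)
$p{\left(W,P \right)} = 7 W$
$1240 - p{\left(40,j{\left(B{\left(4 - 1 \right)} \right)} \right)} = 1240 - 7 \cdot 40 = 1240 - 280 = 960$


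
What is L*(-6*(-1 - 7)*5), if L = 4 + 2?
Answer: 1440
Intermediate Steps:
L = 6
L*(-6*(-1 - 7)*5) = 6*(-6*(-1 - 7)*5) = 6*(-6*(-8)*5) = 6*(48*5) = 6*240 = 1440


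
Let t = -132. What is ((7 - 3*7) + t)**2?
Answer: 21316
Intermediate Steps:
((7 - 3*7) + t)**2 = ((7 - 3*7) - 132)**2 = ((7 - 21) - 132)**2 = (-14 - 132)**2 = (-146)**2 = 21316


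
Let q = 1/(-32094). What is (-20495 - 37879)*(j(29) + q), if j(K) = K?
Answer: -3018341175/1783 ≈ -1.6928e+6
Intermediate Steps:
q = -1/32094 ≈ -3.1158e-5
(-20495 - 37879)*(j(29) + q) = (-20495 - 37879)*(29 - 1/32094) = -58374*930725/32094 = -3018341175/1783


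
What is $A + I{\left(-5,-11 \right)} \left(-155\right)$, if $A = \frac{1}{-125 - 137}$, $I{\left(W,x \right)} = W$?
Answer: $\frac{203049}{262} \approx 775.0$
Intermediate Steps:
$A = - \frac{1}{262}$ ($A = \frac{1}{-262} = - \frac{1}{262} \approx -0.0038168$)
$A + I{\left(-5,-11 \right)} \left(-155\right) = - \frac{1}{262} - -775 = - \frac{1}{262} + 775 = \frac{203049}{262}$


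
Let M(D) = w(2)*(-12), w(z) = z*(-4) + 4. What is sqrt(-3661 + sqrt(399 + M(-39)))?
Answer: sqrt(-3661 + sqrt(447)) ≈ 60.331*I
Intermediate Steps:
w(z) = 4 - 4*z (w(z) = -4*z + 4 = 4 - 4*z)
M(D) = 48 (M(D) = (4 - 4*2)*(-12) = (4 - 8)*(-12) = -4*(-12) = 48)
sqrt(-3661 + sqrt(399 + M(-39))) = sqrt(-3661 + sqrt(399 + 48)) = sqrt(-3661 + sqrt(447))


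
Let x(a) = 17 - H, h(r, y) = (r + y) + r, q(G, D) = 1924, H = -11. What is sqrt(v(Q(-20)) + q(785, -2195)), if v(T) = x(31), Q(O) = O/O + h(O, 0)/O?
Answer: 4*sqrt(122) ≈ 44.181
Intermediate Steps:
h(r, y) = y + 2*r
x(a) = 28 (x(a) = 17 - 1*(-11) = 17 + 11 = 28)
Q(O) = 3 (Q(O) = O/O + (0 + 2*O)/O = 1 + (2*O)/O = 1 + 2 = 3)
v(T) = 28
sqrt(v(Q(-20)) + q(785, -2195)) = sqrt(28 + 1924) = sqrt(1952) = 4*sqrt(122)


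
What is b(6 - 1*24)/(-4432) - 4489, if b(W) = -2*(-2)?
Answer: -4973813/1108 ≈ -4489.0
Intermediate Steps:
b(W) = 4
b(6 - 1*24)/(-4432) - 4489 = 4/(-4432) - 4489 = 4*(-1/4432) - 4489 = -1/1108 - 4489 = -4973813/1108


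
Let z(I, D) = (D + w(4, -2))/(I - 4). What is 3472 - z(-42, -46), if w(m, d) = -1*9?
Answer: 159657/46 ≈ 3470.8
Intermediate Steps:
w(m, d) = -9
z(I, D) = (-9 + D)/(-4 + I) (z(I, D) = (D - 9)/(I - 4) = (-9 + D)/(-4 + I))
3472 - z(-42, -46) = 3472 - (-9 - 46)/(-4 - 42) = 3472 - (-55)/(-46) = 3472 - (-1)*(-55)/46 = 3472 - 1*55/46 = 3472 - 55/46 = 159657/46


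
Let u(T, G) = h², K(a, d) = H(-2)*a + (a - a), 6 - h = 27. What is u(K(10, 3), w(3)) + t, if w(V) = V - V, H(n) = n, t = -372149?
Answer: -371708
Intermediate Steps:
h = -21 (h = 6 - 1*27 = 6 - 27 = -21)
K(a, d) = -2*a (K(a, d) = -2*a + (a - a) = -2*a + 0 = -2*a)
w(V) = 0
u(T, G) = 441 (u(T, G) = (-21)² = 441)
u(K(10, 3), w(3)) + t = 441 - 372149 = -371708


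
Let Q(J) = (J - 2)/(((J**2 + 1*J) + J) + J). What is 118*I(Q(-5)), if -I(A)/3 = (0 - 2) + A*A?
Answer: 26727/50 ≈ 534.54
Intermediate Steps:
Q(J) = (-2 + J)/(J**2 + 3*J) (Q(J) = (-2 + J)/(((J**2 + J) + J) + J) = (-2 + J)/(((J + J**2) + J) + J) = (-2 + J)/((J**2 + 2*J) + J) = (-2 + J)/(J**2 + 3*J))
I(A) = 6 - 3*A**2 (I(A) = -3*((0 - 2) + A*A) = -3*(-2 + A**2) = 6 - 3*A**2)
118*I(Q(-5)) = 118*(6 - 3*(-2 - 5)**2/(25*(3 - 5)**2)) = 118*(6 - 3*(-1/5*(-7)/(-2))**2) = 118*(6 - 3*(-1/5*(-1/2)*(-7))**2) = 118*(6 - 3*(-7/10)**2) = 118*(6 - 3*49/100) = 118*(6 - 147/100) = 118*(453/100) = 26727/50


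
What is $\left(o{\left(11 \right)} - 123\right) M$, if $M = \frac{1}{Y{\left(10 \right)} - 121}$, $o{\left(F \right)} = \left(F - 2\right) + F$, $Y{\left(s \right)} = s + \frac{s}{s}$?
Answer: $\frac{103}{110} \approx 0.93636$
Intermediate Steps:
$Y{\left(s \right)} = 1 + s$ ($Y{\left(s \right)} = s + 1 = 1 + s$)
$o{\left(F \right)} = -2 + 2 F$ ($o{\left(F \right)} = \left(-2 + F\right) + F = -2 + 2 F$)
$M = - \frac{1}{110}$ ($M = \frac{1}{\left(1 + 10\right) - 121} = \frac{1}{11 - 121} = \frac{1}{-110} = - \frac{1}{110} \approx -0.0090909$)
$\left(o{\left(11 \right)} - 123\right) M = \left(\left(-2 + 2 \cdot 11\right) - 123\right) \left(- \frac{1}{110}\right) = \left(\left(-2 + 22\right) - 123\right) \left(- \frac{1}{110}\right) = \left(20 - 123\right) \left(- \frac{1}{110}\right) = \left(-103\right) \left(- \frac{1}{110}\right) = \frac{103}{110}$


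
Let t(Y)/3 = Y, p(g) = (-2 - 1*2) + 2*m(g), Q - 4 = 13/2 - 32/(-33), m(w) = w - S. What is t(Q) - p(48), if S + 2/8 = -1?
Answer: -661/11 ≈ -60.091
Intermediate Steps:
S = -5/4 (S = -¼ - 1 = -5/4 ≈ -1.2500)
m(w) = 5/4 + w (m(w) = w - 1*(-5/4) = w + 5/4 = 5/4 + w)
Q = 757/66 (Q = 4 + (13/2 - 32/(-33)) = 4 + (13*(½) - 32*(-1/33)) = 4 + (13/2 + 32/33) = 4 + 493/66 = 757/66 ≈ 11.470)
p(g) = -3/2 + 2*g (p(g) = (-2 - 1*2) + 2*(5/4 + g) = (-2 - 2) + (5/2 + 2*g) = -4 + (5/2 + 2*g) = -3/2 + 2*g)
t(Y) = 3*Y
t(Q) - p(48) = 3*(757/66) - (-3/2 + 2*48) = 757/22 - (-3/2 + 96) = 757/22 - 1*189/2 = 757/22 - 189/2 = -661/11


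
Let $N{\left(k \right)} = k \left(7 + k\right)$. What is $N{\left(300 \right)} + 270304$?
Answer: $362404$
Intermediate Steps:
$N{\left(300 \right)} + 270304 = 300 \left(7 + 300\right) + 270304 = 300 \cdot 307 + 270304 = 92100 + 270304 = 362404$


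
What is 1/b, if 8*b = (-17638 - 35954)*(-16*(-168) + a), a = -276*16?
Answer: 1/11575872 ≈ 8.6387e-8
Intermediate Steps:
a = -4416
b = 11575872 (b = ((-17638 - 35954)*(-16*(-168) - 4416))/8 = (-53592*(2688 - 4416))/8 = (-53592*(-1728))/8 = (1/8)*92606976 = 11575872)
1/b = 1/11575872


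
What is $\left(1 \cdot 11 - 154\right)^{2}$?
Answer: $20449$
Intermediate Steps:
$\left(1 \cdot 11 - 154\right)^{2} = \left(11 - 154\right)^{2} = \left(-143\right)^{2} = 20449$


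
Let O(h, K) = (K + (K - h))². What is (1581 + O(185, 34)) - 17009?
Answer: -1739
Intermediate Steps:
O(h, K) = (-h + 2*K)²
(1581 + O(185, 34)) - 17009 = (1581 + (-1*185 + 2*34)²) - 17009 = (1581 + (-185 + 68)²) - 17009 = (1581 + (-117)²) - 17009 = (1581 + 13689) - 17009 = 15270 - 17009 = -1739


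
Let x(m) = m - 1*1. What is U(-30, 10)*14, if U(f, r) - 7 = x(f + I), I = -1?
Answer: -350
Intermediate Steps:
x(m) = -1 + m (x(m) = m - 1 = -1 + m)
U(f, r) = 5 + f (U(f, r) = 7 + (-1 + (f - 1)) = 7 + (-1 + (-1 + f)) = 7 + (-2 + f) = 5 + f)
U(-30, 10)*14 = (5 - 30)*14 = -25*14 = -350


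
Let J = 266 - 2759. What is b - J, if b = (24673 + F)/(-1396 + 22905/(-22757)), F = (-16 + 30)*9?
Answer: 78692299918/31791677 ≈ 2475.3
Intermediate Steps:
F = 126 (F = 14*9 = 126)
J = -2493
b = -564350843/31791677 (b = (24673 + 126)/(-1396 + 22905/(-22757)) = 24799/(-1396 + 22905*(-1/22757)) = 24799/(-1396 - 22905/22757) = 24799/(-31791677/22757) = 24799*(-22757/31791677) = -564350843/31791677 ≈ -17.752)
b - J = -564350843/31791677 - 1*(-2493) = -564350843/31791677 + 2493 = 78692299918/31791677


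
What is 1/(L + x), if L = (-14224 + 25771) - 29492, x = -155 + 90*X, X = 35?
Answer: -1/14950 ≈ -6.6890e-5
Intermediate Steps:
x = 2995 (x = -155 + 90*35 = -155 + 3150 = 2995)
L = -17945 (L = 11547 - 29492 = -17945)
1/(L + x) = 1/(-17945 + 2995) = 1/(-14950) = -1/14950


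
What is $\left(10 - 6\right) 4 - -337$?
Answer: $353$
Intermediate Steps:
$\left(10 - 6\right) 4 - -337 = 4 \cdot 4 + 337 = 16 + 337 = 353$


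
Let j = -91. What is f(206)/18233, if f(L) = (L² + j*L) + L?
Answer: 23896/18233 ≈ 1.3106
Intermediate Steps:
f(L) = L² - 90*L (f(L) = (L² - 91*L) + L = L² - 90*L)
f(206)/18233 = (206*(-90 + 206))/18233 = (206*116)*(1/18233) = 23896*(1/18233) = 23896/18233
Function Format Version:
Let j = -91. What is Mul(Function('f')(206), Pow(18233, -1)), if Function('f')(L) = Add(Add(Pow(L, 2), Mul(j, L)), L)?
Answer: Rational(23896, 18233) ≈ 1.3106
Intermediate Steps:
Function('f')(L) = Add(Pow(L, 2), Mul(-90, L)) (Function('f')(L) = Add(Add(Pow(L, 2), Mul(-91, L)), L) = Add(Pow(L, 2), Mul(-90, L)))
Mul(Function('f')(206), Pow(18233, -1)) = Mul(Mul(206, Add(-90, 206)), Pow(18233, -1)) = Mul(Mul(206, 116), Rational(1, 18233)) = Mul(23896, Rational(1, 18233)) = Rational(23896, 18233)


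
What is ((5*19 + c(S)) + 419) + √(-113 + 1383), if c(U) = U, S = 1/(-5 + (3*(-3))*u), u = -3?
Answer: 11309/22 + √1270 ≈ 549.68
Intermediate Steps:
S = 1/22 (S = 1/(-5 + (3*(-3))*(-3)) = 1/(-5 - 9*(-3)) = 1/(-5 + 27) = 1/22 ≈ 0.045455)
((5*19 + c(S)) + 419) + √(-113 + 1383) = ((5*19 + 1/22) + 419) + √(-113 + 1383) = ((95 + 1/22) + 419) + √1270 = (2091/22 + 419) + √1270 = 11309/22 + √1270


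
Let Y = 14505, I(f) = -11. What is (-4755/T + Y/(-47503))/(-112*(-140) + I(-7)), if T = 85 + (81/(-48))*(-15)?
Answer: -80880657/29194061219 ≈ -0.0027704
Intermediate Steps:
T = 1765/16 (T = 85 + (81*(-1/48))*(-15) = 85 - 27/16*(-15) = 85 + 405/16 = 1765/16 ≈ 110.31)
(-4755/T + Y/(-47503))/(-112*(-140) + I(-7)) = (-4755/1765/16 + 14505/(-47503))/(-112*(-140) - 11) = (-4755*16/1765 + 14505*(-1/47503))/(15680 - 11) = (-15216/353 - 14505/47503)/15669 = -727925913/16768559*1/15669 = -80880657/29194061219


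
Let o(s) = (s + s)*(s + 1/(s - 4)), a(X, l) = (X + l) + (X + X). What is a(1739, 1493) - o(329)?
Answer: -68176558/325 ≈ -2.0977e+5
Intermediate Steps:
a(X, l) = l + 3*X (a(X, l) = (X + l) + 2*X = l + 3*X)
o(s) = 2*s*(s + 1/(-4 + s)) (o(s) = (2*s)*(s + 1/(-4 + s)) = 2*s*(s + 1/(-4 + s)))
a(1739, 1493) - o(329) = (1493 + 3*1739) - 2*329*(1 + 329² - 4*329)/(-4 + 329) = (1493 + 5217) - 2*329*(1 + 108241 - 1316)/325 = 6710 - 2*329*106926/325 = 6710 - 1*70357308/325 = 6710 - 70357308/325 = -68176558/325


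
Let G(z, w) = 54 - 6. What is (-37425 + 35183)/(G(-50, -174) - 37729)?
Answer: 2242/37681 ≈ 0.059500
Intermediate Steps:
G(z, w) = 48
(-37425 + 35183)/(G(-50, -174) - 37729) = (-37425 + 35183)/(48 - 37729) = -2242/(-37681) = -2242*(-1/37681) = 2242/37681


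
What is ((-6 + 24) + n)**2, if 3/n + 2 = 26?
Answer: 21025/64 ≈ 328.52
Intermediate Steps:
n = 1/8 (n = 3/(-2 + 26) = 3/24 = 3*(1/24) = 1/8 ≈ 0.12500)
((-6 + 24) + n)**2 = ((-6 + 24) + 1/8)**2 = (18 + 1/8)**2 = (145/8)**2 = 21025/64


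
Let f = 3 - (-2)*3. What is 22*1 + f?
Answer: 31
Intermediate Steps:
f = 9 (f = 3 - 1*(-6) = 3 + 6 = 9)
22*1 + f = 22*1 + 9 = 22 + 9 = 31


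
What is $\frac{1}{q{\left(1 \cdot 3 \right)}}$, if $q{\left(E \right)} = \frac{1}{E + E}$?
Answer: $6$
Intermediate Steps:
$q{\left(E \right)} = \frac{1}{2 E}$
$\frac{1}{q{\left(1 \cdot 3 \right)}} = \frac{1}{\frac{1}{2} \frac{1}{1 \cdot 3}} = \frac{1}{\frac{1}{2} \cdot \frac{1}{3}} = \frac{1}{\frac{1}{6}} = 6$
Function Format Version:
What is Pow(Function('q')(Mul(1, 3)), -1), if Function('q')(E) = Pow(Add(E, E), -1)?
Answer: 6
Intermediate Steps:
Function('q')(E) = Mul(Rational(1, 2), Pow(E, -1)) (Function('q')(E) = Pow(Mul(2, E), -1) = Mul(Rational(1, 2), Pow(E, -1)))
Pow(Function('q')(Mul(1, 3)), -1) = Pow(Mul(Rational(1, 2), Pow(Mul(1, 3), -1)), -1) = Pow(Mul(Rational(1, 2), Pow(3, -1)), -1) = Pow(Mul(Rational(1, 2), Rational(1, 3)), -1) = Pow(Rational(1, 6), -1) = 6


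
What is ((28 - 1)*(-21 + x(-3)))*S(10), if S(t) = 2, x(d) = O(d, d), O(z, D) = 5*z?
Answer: -1944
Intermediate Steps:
x(d) = 5*d
((28 - 1)*(-21 + x(-3)))*S(10) = ((28 - 1)*(-21 + 5*(-3)))*2 = (27*(-21 - 15))*2 = (27*(-36))*2 = -972*2 = -1944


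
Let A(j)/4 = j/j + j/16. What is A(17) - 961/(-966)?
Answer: 17861/1932 ≈ 9.2448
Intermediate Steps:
A(j) = 4 + j/4 (A(j) = 4*(j/j + j/16) = 4*(1 + j*(1/16)) = 4*(1 + j/16) = 4 + j/4)
A(17) - 961/(-966) = (4 + (1/4)*17) - 961/(-966) = (4 + 17/4) - 1/966*(-961) = 33/4 + 961/966 = 17861/1932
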